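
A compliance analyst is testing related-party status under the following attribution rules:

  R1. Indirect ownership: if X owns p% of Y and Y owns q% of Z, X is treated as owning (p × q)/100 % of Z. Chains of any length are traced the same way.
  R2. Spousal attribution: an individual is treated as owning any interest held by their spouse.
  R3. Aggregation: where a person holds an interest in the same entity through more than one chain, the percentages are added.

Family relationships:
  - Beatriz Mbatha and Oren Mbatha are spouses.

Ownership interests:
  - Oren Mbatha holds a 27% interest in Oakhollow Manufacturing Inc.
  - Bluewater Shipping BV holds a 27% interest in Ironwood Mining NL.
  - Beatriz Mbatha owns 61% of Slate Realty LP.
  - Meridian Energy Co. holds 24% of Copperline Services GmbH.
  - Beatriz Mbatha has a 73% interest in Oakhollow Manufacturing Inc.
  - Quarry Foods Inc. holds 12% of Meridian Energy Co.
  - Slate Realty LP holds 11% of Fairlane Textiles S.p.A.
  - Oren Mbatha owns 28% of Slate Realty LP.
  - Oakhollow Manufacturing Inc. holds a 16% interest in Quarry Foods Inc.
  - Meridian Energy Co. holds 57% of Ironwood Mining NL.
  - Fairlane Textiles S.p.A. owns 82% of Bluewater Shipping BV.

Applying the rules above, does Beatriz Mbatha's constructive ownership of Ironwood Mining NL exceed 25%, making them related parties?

No

By spousal attribution (R2), Beatriz Mbatha is treated as also owning Oren Mbatha's interest in Oakhollow Manufacturing Inc, giving 73% + 27% = 100%.
By spousal attribution (R2), Beatriz Mbatha is treated as also owning Oren Mbatha's interest in Slate Realty LP, giving 61% + 28% = 89%.
Chain via Oakhollow Manufacturing Inc. → Quarry Foods Inc. → Meridian Energy Co. (R1): 100% × 16% × 12% × 57% = 1.0944% of Ironwood Mining NL.
Chain via Slate Realty LP → Fairlane Textiles S.p.A. → Bluewater Shipping BV (R1): 89% × 11% × 82% × 27% = 2.167506% of Ironwood Mining NL.
Aggregating (R3): 1.0944% + 2.167506% = 3.261906%.
3.261906% does not exceed the 25% threshold, so Beatriz is not a related party to Ironwood Mining NL.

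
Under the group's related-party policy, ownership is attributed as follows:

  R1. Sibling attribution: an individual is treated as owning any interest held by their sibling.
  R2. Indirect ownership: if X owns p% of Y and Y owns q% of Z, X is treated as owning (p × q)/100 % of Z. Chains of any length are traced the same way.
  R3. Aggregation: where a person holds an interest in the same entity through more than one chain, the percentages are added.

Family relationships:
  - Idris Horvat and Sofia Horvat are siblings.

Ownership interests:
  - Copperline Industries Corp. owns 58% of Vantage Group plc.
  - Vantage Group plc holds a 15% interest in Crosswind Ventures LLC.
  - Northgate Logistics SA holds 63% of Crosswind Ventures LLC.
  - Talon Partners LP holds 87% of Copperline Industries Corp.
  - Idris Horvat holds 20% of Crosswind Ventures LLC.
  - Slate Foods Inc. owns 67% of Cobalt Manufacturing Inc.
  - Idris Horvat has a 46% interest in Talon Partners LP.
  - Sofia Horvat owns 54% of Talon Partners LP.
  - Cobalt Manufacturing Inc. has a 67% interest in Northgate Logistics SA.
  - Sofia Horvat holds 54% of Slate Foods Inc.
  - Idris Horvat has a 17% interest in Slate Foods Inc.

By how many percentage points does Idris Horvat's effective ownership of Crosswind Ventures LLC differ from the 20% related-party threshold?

By sibling attribution (R1), Idris Horvat is treated as also owning Sofia Horvat's interest in Slate Foods Inc, giving 17% + 54% = 71%.
By sibling attribution (R1), Idris Horvat is treated as also owning Sofia Horvat's interest in Talon Partners LP, giving 46% + 54% = 100%.
Chain via Slate Foods Inc. → Cobalt Manufacturing Inc. → Northgate Logistics SA (R2): 71% × 67% × 67% × 63% = 20.079297% of Crosswind Ventures LLC.
Chain via Talon Partners LP → Copperline Industries Corp. → Vantage Group plc (R2): 100% × 87% × 58% × 15% = 7.569% of Crosswind Ventures LLC.
Direct interest in Crosswind Ventures LLC: 20%.
Aggregating (R3): 20.079297% + 7.569% + 20% = 47.648297%.
47.648297% exceeds the 20% threshold by 27.648297 percentage points.

27.648297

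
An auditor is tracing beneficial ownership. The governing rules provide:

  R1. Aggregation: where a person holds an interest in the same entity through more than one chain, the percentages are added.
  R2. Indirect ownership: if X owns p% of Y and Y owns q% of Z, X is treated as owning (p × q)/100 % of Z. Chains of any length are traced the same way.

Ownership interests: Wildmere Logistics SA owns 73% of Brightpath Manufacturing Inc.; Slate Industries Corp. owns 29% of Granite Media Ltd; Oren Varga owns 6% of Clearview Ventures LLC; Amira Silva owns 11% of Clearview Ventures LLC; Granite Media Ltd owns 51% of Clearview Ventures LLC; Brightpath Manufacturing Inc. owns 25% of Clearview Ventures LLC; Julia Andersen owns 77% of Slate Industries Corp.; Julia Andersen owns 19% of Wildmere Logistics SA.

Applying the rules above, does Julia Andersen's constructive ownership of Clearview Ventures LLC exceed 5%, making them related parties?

Yes

Chain via Slate Industries Corp. → Granite Media Ltd (R2): 77% × 29% × 51% = 11.3883% of Clearview Ventures LLC.
Chain via Wildmere Logistics SA → Brightpath Manufacturing Inc. (R2): 19% × 73% × 25% = 3.4675% of Clearview Ventures LLC.
Aggregating (R1): 11.3883% + 3.4675% = 14.8558%.
14.8558% exceeds the 5% threshold, so Julia is a related party to Clearview Ventures LLC.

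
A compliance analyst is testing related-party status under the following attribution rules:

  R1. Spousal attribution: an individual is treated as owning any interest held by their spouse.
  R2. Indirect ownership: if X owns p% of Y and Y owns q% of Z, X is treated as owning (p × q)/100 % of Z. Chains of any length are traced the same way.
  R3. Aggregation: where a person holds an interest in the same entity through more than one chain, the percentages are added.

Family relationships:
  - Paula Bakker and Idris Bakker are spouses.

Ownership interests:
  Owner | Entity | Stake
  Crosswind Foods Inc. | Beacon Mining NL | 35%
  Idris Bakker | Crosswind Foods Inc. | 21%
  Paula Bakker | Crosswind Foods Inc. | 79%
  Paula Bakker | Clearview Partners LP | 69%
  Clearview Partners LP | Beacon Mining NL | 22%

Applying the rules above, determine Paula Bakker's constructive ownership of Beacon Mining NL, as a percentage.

By spousal attribution (R1), Paula Bakker is treated as also owning Idris Bakker's interest in Crosswind Foods Inc, giving 79% + 21% = 100%.
Chain via Crosswind Foods Inc. (R2): 100% × 35% = 35% of Beacon Mining NL.
Chain via Clearview Partners LP (R2): 69% × 22% = 15.18% of Beacon Mining NL.
Aggregating (R3): 35% + 15.18% = 50.18%.

50.18%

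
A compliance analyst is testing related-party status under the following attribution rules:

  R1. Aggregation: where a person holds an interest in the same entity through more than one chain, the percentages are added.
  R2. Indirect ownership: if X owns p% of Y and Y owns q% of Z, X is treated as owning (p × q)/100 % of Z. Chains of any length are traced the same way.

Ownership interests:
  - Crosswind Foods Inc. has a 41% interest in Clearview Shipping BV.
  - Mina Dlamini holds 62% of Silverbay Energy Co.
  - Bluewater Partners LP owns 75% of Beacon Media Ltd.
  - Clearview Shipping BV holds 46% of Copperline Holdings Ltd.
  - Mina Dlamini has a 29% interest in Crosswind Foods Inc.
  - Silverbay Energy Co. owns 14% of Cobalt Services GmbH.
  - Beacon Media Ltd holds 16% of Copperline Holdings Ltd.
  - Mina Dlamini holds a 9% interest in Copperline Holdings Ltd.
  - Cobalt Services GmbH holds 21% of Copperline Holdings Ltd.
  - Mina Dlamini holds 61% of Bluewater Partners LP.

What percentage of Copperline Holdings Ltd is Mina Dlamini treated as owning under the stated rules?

23.6122%

Chain via Bluewater Partners LP → Beacon Media Ltd (R2): 61% × 75% × 16% = 7.32% of Copperline Holdings Ltd.
Chain via Crosswind Foods Inc. → Clearview Shipping BV (R2): 29% × 41% × 46% = 5.4694% of Copperline Holdings Ltd.
Chain via Silverbay Energy Co. → Cobalt Services GmbH (R2): 62% × 14% × 21% = 1.8228% of Copperline Holdings Ltd.
Direct interest in Copperline Holdings Ltd: 9%.
Aggregating (R1): 7.32% + 5.4694% + 1.8228% + 9% = 23.6122%.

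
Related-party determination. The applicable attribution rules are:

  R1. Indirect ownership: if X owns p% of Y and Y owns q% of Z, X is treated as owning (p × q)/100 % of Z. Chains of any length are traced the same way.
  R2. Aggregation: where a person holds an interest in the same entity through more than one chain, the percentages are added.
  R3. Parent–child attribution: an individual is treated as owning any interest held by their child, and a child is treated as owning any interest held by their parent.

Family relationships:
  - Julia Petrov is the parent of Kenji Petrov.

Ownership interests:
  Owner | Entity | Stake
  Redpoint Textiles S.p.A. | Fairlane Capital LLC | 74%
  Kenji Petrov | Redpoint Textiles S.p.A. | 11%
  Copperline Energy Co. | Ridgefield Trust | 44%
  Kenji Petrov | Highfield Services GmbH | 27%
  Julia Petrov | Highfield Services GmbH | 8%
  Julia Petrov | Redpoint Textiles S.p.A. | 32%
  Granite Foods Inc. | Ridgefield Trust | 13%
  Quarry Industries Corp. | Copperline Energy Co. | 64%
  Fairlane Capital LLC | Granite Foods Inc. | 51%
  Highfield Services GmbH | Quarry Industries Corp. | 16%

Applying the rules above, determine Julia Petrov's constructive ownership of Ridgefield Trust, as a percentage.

By parent–child attribution (R3), Julia Petrov is treated as also owning Kenji Petrov's interest in Redpoint Textiles S.p.A, giving 32% + 11% = 43%.
By parent–child attribution (R3), Julia Petrov is treated as also owning Kenji Petrov's interest in Highfield Services GmbH, giving 8% + 27% = 35%.
Chain via Redpoint Textiles S.p.A. → Fairlane Capital LLC → Granite Foods Inc. (R1): 43% × 74% × 51% × 13% = 2.109666% of Ridgefield Trust.
Chain via Highfield Services GmbH → Quarry Industries Corp. → Copperline Energy Co. (R1): 35% × 16% × 64% × 44% = 1.57696% of Ridgefield Trust.
Aggregating (R2): 2.109666% + 1.57696% = 3.686626%.

3.686626%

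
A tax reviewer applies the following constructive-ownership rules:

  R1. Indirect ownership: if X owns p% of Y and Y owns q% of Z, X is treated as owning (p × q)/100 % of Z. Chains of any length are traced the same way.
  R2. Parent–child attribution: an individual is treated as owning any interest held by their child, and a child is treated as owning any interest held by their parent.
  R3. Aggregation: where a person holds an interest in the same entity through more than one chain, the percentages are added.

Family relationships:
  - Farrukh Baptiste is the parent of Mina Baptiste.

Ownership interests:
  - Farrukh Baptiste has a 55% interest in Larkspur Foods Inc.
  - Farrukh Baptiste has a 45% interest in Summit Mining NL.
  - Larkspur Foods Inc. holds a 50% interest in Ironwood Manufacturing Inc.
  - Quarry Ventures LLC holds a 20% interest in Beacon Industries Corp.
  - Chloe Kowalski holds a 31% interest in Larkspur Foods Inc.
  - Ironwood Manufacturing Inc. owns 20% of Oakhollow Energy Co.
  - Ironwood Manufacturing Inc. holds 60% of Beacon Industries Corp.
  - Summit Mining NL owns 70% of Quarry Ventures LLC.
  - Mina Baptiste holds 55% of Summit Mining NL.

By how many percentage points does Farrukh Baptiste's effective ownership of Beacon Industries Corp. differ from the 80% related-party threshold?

By parent–child attribution (R2), Farrukh Baptiste is treated as also owning Mina Baptiste's interest in Summit Mining NL, giving 45% + 55% = 100%.
Chain via Summit Mining NL → Quarry Ventures LLC (R1): 100% × 70% × 20% = 14% of Beacon Industries Corp.
Chain via Larkspur Foods Inc. → Ironwood Manufacturing Inc. (R1): 55% × 50% × 60% = 16.5% of Beacon Industries Corp.
Aggregating (R3): 14% + 16.5% = 30.5%.
30.5% falls short of the 80% threshold by 49.5 percentage points.

49.5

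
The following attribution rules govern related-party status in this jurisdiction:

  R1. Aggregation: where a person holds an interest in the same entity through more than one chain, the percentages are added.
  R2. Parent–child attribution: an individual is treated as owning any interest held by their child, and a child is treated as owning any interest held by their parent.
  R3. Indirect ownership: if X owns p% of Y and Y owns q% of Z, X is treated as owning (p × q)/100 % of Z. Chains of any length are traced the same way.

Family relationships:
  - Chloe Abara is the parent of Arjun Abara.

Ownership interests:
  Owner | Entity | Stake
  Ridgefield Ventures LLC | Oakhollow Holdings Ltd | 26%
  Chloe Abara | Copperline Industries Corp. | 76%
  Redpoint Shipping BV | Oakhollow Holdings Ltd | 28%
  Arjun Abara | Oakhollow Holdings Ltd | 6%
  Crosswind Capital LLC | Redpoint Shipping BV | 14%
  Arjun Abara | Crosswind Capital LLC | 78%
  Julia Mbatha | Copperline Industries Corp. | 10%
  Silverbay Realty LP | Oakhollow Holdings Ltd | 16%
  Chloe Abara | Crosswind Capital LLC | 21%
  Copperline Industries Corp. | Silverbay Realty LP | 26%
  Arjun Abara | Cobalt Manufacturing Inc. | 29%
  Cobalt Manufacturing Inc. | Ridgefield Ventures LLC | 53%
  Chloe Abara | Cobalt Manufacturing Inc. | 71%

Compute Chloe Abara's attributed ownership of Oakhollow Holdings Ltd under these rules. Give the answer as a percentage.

26.8224%

By parent–child attribution (R2), Chloe Abara is treated as also owning Arjun Abara's interest in Cobalt Manufacturing Inc, giving 71% + 29% = 100%.
By parent–child attribution (R2), Chloe Abara is treated as also owning Arjun Abara's interest in Crosswind Capital LLC, giving 21% + 78% = 99%.
By parent–child attribution (R2), Chloe Abara is treated as owning Arjun Abara's 6% interest in Oakhollow Holdings Ltd.
Chain via Cobalt Manufacturing Inc. → Ridgefield Ventures LLC (R3): 100% × 53% × 26% = 13.78% of Oakhollow Holdings Ltd.
Chain via Crosswind Capital LLC → Redpoint Shipping BV (R3): 99% × 14% × 28% = 3.8808% of Oakhollow Holdings Ltd.
Chain via Copperline Industries Corp. → Silverbay Realty LP (R3): 76% × 26% × 16% = 3.1616% of Oakhollow Holdings Ltd.
Direct interest in Oakhollow Holdings Ltd: 6%.
Aggregating (R1): 13.78% + 3.8808% + 3.1616% + 6% = 26.8224%.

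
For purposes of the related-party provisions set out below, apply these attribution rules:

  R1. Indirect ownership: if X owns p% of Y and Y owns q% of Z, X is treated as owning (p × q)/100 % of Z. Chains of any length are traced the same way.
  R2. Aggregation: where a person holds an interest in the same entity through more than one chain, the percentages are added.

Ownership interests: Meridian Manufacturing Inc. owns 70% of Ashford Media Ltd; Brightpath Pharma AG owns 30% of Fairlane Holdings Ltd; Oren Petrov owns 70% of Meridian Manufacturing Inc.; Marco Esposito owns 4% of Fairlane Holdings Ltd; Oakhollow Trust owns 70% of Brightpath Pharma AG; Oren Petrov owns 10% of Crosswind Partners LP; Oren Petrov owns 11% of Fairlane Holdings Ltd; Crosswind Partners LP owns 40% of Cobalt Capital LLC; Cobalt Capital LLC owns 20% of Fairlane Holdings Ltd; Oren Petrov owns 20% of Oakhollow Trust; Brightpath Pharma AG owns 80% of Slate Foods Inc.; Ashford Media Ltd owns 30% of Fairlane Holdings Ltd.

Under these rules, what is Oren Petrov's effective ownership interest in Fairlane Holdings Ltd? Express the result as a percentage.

30.7%

Chain via Oakhollow Trust → Brightpath Pharma AG (R1): 20% × 70% × 30% = 4.2% of Fairlane Holdings Ltd.
Chain via Meridian Manufacturing Inc. → Ashford Media Ltd (R1): 70% × 70% × 30% = 14.7% of Fairlane Holdings Ltd.
Chain via Crosswind Partners LP → Cobalt Capital LLC (R1): 10% × 40% × 20% = 0.8% of Fairlane Holdings Ltd.
Direct interest in Fairlane Holdings Ltd: 11%.
Aggregating (R2): 4.2% + 14.7% + 0.8% + 11% = 30.7%.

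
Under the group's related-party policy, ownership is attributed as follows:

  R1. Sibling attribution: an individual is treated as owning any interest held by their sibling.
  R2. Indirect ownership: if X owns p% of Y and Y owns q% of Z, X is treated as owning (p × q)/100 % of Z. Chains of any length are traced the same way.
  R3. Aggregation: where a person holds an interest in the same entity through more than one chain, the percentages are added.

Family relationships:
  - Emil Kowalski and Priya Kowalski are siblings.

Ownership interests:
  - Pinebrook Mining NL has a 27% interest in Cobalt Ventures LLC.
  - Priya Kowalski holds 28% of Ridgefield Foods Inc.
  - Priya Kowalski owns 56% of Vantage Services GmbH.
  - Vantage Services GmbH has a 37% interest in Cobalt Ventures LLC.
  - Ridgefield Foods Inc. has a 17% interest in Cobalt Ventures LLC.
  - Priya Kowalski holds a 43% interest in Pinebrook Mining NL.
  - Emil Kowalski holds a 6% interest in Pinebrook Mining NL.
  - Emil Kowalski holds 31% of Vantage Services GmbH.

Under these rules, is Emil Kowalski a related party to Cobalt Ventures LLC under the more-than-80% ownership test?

No

By sibling attribution (R1), Emil Kowalski is treated as also owning Priya Kowalski's interest in Vantage Services GmbH, giving 31% + 56% = 87%.
By sibling attribution (R1), Emil Kowalski is treated as also owning Priya Kowalski's interest in Pinebrook Mining NL, giving 6% + 43% = 49%.
By sibling attribution (R1), Emil Kowalski is treated as owning Priya Kowalski's 28% interest in Ridgefield Foods Inc.
Chain via Vantage Services GmbH (R2): 87% × 37% = 32.19% of Cobalt Ventures LLC.
Chain via Pinebrook Mining NL (R2): 49% × 27% = 13.23% of Cobalt Ventures LLC.
Chain via Ridgefield Foods Inc. (R2): 28% × 17% = 4.76% of Cobalt Ventures LLC.
Aggregating (R3): 32.19% + 13.23% + 4.76% = 50.18%.
50.18% does not exceed the 80% threshold, so Emil is not a related party to Cobalt Ventures LLC.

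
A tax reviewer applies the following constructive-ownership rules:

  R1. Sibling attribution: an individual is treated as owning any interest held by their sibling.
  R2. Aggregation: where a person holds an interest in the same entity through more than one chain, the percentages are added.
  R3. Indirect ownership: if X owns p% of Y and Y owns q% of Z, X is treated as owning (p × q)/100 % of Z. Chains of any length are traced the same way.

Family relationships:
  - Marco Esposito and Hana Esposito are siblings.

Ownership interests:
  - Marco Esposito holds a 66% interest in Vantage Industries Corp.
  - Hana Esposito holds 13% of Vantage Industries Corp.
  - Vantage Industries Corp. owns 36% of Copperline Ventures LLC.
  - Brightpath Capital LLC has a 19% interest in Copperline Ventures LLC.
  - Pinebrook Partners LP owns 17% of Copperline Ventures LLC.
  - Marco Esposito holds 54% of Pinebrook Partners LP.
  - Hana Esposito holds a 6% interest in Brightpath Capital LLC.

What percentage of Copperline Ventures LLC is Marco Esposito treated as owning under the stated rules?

38.76%

By sibling attribution (R1), Marco Esposito is treated as also owning Hana Esposito's interest in Vantage Industries Corp, giving 66% + 13% = 79%.
By sibling attribution (R1), Marco Esposito is treated as owning Hana Esposito's 6% interest in Brightpath Capital LLC.
Chain via Pinebrook Partners LP (R3): 54% × 17% = 9.18% of Copperline Ventures LLC.
Chain via Vantage Industries Corp. (R3): 79% × 36% = 28.44% of Copperline Ventures LLC.
Chain via Brightpath Capital LLC (R3): 6% × 19% = 1.14% of Copperline Ventures LLC.
Aggregating (R2): 9.18% + 28.44% + 1.14% = 38.76%.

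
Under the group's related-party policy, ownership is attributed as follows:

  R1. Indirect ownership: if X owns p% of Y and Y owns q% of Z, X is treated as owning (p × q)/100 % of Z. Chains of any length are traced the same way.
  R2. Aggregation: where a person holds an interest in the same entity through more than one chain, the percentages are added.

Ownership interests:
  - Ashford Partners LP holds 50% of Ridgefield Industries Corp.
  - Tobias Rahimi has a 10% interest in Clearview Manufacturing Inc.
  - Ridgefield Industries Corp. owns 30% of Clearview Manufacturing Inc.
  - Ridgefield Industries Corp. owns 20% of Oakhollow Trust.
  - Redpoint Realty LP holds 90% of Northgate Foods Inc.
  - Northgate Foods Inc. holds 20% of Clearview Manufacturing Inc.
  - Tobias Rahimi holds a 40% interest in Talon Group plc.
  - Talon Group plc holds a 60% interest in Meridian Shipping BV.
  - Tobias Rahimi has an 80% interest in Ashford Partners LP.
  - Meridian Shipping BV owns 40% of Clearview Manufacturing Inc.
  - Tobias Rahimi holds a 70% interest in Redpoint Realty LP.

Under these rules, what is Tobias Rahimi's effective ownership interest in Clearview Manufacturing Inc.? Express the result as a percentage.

Chain via Redpoint Realty LP → Northgate Foods Inc. (R1): 70% × 90% × 20% = 12.6% of Clearview Manufacturing Inc.
Chain via Talon Group plc → Meridian Shipping BV (R1): 40% × 60% × 40% = 9.6% of Clearview Manufacturing Inc.
Chain via Ashford Partners LP → Ridgefield Industries Corp. (R1): 80% × 50% × 30% = 12% of Clearview Manufacturing Inc.
Direct interest in Clearview Manufacturing Inc: 10%.
Aggregating (R2): 12.6% + 9.6% + 12% + 10% = 44.2%.

44.2%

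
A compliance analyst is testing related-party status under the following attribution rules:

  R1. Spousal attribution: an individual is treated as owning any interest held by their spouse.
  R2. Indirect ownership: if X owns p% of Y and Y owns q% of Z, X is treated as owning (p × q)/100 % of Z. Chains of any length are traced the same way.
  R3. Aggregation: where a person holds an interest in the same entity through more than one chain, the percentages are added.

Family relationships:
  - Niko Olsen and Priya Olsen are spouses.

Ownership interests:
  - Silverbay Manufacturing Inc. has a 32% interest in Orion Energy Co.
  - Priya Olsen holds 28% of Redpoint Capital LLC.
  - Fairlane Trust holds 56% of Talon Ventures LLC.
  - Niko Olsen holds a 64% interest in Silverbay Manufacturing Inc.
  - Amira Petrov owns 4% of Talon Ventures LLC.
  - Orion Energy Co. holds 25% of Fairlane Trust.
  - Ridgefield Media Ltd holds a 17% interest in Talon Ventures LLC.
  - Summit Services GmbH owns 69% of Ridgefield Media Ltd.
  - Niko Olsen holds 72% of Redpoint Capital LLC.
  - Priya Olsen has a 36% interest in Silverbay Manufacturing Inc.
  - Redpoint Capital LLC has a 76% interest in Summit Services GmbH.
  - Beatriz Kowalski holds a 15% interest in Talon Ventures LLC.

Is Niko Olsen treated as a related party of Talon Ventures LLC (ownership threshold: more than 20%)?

By spousal attribution (R1), Niko Olsen is treated as also owning Priya Olsen's interest in Silverbay Manufacturing Inc, giving 64% + 36% = 100%.
By spousal attribution (R1), Niko Olsen is treated as also owning Priya Olsen's interest in Redpoint Capital LLC, giving 72% + 28% = 100%.
Chain via Silverbay Manufacturing Inc. → Orion Energy Co. → Fairlane Trust (R2): 100% × 32% × 25% × 56% = 4.48% of Talon Ventures LLC.
Chain via Redpoint Capital LLC → Summit Services GmbH → Ridgefield Media Ltd (R2): 100% × 76% × 69% × 17% = 8.9148% of Talon Ventures LLC.
Aggregating (R3): 4.48% + 8.9148% = 13.3948%.
13.3948% does not exceed the 20% threshold, so Niko is not a related party to Talon Ventures LLC.

No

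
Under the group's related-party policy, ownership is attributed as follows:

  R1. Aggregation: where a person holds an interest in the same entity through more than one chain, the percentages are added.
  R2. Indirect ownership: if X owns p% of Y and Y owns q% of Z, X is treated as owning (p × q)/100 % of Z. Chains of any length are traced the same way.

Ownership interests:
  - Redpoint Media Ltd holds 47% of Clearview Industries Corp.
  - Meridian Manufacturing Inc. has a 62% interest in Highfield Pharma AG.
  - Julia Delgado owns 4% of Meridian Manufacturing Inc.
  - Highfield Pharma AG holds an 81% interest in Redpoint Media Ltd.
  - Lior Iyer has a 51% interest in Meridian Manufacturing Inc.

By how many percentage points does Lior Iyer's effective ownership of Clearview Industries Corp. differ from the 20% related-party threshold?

Chain via Meridian Manufacturing Inc. → Highfield Pharma AG → Redpoint Media Ltd (R2): 51% × 62% × 81% × 47% = 12.037734% of Clearview Industries Corp.
12.037734% falls short of the 20% threshold by 7.962266 percentage points.

7.962266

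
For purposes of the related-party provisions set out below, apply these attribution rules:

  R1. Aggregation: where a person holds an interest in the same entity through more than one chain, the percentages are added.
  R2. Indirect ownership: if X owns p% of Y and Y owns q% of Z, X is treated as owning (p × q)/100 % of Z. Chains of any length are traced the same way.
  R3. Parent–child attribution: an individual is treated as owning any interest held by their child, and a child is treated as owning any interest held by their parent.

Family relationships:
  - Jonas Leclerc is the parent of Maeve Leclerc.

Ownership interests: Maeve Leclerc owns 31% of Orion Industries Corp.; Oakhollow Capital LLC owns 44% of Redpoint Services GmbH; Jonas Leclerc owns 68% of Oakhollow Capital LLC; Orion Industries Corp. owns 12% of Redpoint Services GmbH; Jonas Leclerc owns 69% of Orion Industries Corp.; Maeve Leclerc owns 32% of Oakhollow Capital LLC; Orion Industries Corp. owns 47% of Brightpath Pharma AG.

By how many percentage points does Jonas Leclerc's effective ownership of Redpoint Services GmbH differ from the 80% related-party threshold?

24

By parent–child attribution (R3), Jonas Leclerc is treated as also owning Maeve Leclerc's interest in Orion Industries Corp, giving 69% + 31% = 100%.
By parent–child attribution (R3), Jonas Leclerc is treated as also owning Maeve Leclerc's interest in Oakhollow Capital LLC, giving 68% + 32% = 100%.
Chain via Orion Industries Corp. (R2): 100% × 12% = 12% of Redpoint Services GmbH.
Chain via Oakhollow Capital LLC (R2): 100% × 44% = 44% of Redpoint Services GmbH.
Aggregating (R1): 12% + 44% = 56%.
56% falls short of the 80% threshold by 24 percentage points.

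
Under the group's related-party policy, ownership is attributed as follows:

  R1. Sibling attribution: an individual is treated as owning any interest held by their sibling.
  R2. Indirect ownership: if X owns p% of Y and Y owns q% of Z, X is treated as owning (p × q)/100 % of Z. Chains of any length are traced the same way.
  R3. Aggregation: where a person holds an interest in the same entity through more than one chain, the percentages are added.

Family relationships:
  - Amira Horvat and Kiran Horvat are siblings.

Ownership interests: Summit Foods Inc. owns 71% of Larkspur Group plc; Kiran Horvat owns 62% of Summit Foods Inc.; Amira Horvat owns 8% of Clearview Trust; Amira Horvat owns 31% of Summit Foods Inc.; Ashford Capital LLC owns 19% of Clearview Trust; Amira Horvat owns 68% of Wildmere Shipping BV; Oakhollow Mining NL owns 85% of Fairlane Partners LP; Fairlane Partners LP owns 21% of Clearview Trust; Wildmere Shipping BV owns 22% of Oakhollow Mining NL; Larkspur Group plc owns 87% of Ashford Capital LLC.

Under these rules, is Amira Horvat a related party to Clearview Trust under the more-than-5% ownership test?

Yes

By sibling attribution (R1), Amira Horvat is treated as also owning Kiran Horvat's interest in Summit Foods Inc, giving 31% + 62% = 93%.
Chain via Wildmere Shipping BV → Oakhollow Mining NL → Fairlane Partners LP (R2): 68% × 22% × 85% × 21% = 2.67036% of Clearview Trust.
Chain via Summit Foods Inc. → Larkspur Group plc → Ashford Capital LLC (R2): 93% × 71% × 87% × 19% = 10.914759% of Clearview Trust.
Direct interest in Clearview Trust: 8%.
Aggregating (R3): 2.67036% + 10.914759% + 8% = 21.585119%.
21.585119% exceeds the 5% threshold, so Amira is a related party to Clearview Trust.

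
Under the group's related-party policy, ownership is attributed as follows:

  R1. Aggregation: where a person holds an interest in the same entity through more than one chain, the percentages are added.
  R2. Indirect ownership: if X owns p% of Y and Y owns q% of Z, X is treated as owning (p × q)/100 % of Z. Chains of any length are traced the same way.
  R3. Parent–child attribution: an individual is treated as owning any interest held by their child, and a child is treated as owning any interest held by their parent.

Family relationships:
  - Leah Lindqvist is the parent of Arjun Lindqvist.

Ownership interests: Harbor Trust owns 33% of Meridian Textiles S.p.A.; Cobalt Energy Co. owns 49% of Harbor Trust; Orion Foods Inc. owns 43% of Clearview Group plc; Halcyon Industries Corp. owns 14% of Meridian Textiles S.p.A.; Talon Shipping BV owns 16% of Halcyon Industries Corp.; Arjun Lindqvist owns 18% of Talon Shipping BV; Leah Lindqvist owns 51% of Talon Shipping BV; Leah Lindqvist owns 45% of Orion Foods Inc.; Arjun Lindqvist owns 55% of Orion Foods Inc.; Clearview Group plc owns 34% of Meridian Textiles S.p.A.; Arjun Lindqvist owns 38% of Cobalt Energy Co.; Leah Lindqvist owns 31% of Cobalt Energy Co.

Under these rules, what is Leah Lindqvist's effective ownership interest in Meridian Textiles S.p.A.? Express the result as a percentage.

By parent–child attribution (R3), Leah Lindqvist is treated as also owning Arjun Lindqvist's interest in Orion Foods Inc, giving 45% + 55% = 100%.
By parent–child attribution (R3), Leah Lindqvist is treated as also owning Arjun Lindqvist's interest in Cobalt Energy Co, giving 31% + 38% = 69%.
By parent–child attribution (R3), Leah Lindqvist is treated as also owning Arjun Lindqvist's interest in Talon Shipping BV, giving 51% + 18% = 69%.
Chain via Orion Foods Inc. → Clearview Group plc (R2): 100% × 43% × 34% = 14.62% of Meridian Textiles S.p.A.
Chain via Cobalt Energy Co. → Harbor Trust (R2): 69% × 49% × 33% = 11.1573% of Meridian Textiles S.p.A.
Chain via Talon Shipping BV → Halcyon Industries Corp. (R2): 69% × 16% × 14% = 1.5456% of Meridian Textiles S.p.A.
Aggregating (R1): 14.62% + 11.1573% + 1.5456% = 27.3229%.

27.3229%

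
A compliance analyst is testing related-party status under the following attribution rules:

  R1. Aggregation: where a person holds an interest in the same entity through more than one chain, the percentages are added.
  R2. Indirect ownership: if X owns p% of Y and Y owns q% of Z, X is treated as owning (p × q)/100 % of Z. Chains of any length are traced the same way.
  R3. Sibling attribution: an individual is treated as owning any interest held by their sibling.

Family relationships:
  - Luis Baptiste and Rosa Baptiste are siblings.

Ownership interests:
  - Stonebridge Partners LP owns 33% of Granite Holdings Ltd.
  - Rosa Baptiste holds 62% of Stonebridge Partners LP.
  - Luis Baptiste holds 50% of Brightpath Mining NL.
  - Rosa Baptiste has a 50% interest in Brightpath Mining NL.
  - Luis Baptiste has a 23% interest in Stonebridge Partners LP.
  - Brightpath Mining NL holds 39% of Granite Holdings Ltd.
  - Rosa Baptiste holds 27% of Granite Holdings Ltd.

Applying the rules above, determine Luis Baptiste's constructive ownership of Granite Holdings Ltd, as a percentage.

94.05%

By sibling attribution (R3), Luis Baptiste is treated as also owning Rosa Baptiste's interest in Brightpath Mining NL, giving 50% + 50% = 100%.
By sibling attribution (R3), Luis Baptiste is treated as also owning Rosa Baptiste's interest in Stonebridge Partners LP, giving 23% + 62% = 85%.
By sibling attribution (R3), Luis Baptiste is treated as owning Rosa Baptiste's 27% interest in Granite Holdings Ltd.
Chain via Brightpath Mining NL (R2): 100% × 39% = 39% of Granite Holdings Ltd.
Chain via Stonebridge Partners LP (R2): 85% × 33% = 28.05% of Granite Holdings Ltd.
Direct interest in Granite Holdings Ltd: 27%.
Aggregating (R1): 39% + 28.05% + 27% = 94.05%.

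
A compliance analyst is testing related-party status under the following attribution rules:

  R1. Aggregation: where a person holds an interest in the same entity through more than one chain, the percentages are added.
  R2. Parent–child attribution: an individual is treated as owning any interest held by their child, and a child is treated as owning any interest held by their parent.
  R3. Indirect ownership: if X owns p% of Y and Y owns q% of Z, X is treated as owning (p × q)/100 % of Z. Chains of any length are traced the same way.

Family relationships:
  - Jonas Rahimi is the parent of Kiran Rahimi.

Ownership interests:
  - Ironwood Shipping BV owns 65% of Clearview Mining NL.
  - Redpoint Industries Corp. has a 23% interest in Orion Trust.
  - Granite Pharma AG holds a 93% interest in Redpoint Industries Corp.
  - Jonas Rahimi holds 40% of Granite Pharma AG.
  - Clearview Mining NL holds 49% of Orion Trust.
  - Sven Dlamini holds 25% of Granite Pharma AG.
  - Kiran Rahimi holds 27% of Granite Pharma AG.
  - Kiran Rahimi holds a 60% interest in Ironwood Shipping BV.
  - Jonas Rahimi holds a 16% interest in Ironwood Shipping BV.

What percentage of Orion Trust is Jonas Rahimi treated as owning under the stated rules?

By parent–child attribution (R2), Jonas Rahimi is treated as also owning Kiran Rahimi's interest in Ironwood Shipping BV, giving 16% + 60% = 76%.
By parent–child attribution (R2), Jonas Rahimi is treated as also owning Kiran Rahimi's interest in Granite Pharma AG, giving 40% + 27% = 67%.
Chain via Ironwood Shipping BV → Clearview Mining NL (R3): 76% × 65% × 49% = 24.206% of Orion Trust.
Chain via Granite Pharma AG → Redpoint Industries Corp. (R3): 67% × 93% × 23% = 14.3313% of Orion Trust.
Aggregating (R1): 24.206% + 14.3313% = 38.5373%.

38.5373%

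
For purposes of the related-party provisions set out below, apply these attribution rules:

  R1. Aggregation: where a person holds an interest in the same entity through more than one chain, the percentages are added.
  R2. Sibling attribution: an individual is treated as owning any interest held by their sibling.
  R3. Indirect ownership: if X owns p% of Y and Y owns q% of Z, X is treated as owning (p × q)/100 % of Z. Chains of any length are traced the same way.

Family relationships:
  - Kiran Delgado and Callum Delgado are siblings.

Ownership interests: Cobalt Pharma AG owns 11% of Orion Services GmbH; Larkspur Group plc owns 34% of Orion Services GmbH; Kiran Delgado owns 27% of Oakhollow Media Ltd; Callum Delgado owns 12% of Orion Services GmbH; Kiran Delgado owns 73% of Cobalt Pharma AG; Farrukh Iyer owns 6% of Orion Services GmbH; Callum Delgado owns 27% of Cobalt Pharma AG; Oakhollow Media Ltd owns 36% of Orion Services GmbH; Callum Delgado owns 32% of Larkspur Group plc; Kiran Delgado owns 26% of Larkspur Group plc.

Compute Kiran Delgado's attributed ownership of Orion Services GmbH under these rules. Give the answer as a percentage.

52.44%

By sibling attribution (R2), Kiran Delgado is treated as also owning Callum Delgado's interest in Cobalt Pharma AG, giving 73% + 27% = 100%.
By sibling attribution (R2), Kiran Delgado is treated as also owning Callum Delgado's interest in Larkspur Group plc, giving 26% + 32% = 58%.
By sibling attribution (R2), Kiran Delgado is treated as owning Callum Delgado's 12% interest in Orion Services GmbH.
Chain via Cobalt Pharma AG (R3): 100% × 11% = 11% of Orion Services GmbH.
Chain via Oakhollow Media Ltd (R3): 27% × 36% = 9.72% of Orion Services GmbH.
Chain via Larkspur Group plc (R3): 58% × 34% = 19.72% of Orion Services GmbH.
Direct interest in Orion Services GmbH: 12%.
Aggregating (R1): 11% + 9.72% + 19.72% + 12% = 52.44%.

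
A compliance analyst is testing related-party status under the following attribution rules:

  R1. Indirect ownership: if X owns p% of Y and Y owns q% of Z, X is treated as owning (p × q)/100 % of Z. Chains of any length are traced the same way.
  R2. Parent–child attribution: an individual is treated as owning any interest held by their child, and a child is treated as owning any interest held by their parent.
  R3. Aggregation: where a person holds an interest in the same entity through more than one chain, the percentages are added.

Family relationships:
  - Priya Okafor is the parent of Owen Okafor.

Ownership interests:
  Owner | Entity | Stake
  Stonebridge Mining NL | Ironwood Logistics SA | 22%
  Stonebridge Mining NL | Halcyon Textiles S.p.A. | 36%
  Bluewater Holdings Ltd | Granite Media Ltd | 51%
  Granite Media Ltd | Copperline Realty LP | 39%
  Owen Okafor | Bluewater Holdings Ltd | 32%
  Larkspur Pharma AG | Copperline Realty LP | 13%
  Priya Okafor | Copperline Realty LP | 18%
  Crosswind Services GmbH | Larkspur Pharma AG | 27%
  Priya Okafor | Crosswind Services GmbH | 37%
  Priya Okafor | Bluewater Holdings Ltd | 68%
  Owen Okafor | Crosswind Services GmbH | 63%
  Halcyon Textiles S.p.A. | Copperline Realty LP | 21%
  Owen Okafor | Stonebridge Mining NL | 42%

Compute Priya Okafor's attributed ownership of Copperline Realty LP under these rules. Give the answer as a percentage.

44.5752%

By parent–child attribution (R2), Priya Okafor is treated as also owning Owen Okafor's interest in Crosswind Services GmbH, giving 37% + 63% = 100%.
By parent–child attribution (R2), Priya Okafor is treated as also owning Owen Okafor's interest in Bluewater Holdings Ltd, giving 68% + 32% = 100%.
By parent–child attribution (R2), Priya Okafor is treated as owning Owen Okafor's 42% interest in Stonebridge Mining NL.
Chain via Crosswind Services GmbH → Larkspur Pharma AG (R1): 100% × 27% × 13% = 3.51% of Copperline Realty LP.
Chain via Bluewater Holdings Ltd → Granite Media Ltd (R1): 100% × 51% × 39% = 19.89% of Copperline Realty LP.
Direct interest in Copperline Realty LP: 18%.
Chain via Stonebridge Mining NL → Halcyon Textiles S.p.A. (R1): 42% × 36% × 21% = 3.1752% of Copperline Realty LP.
Aggregating (R3): 3.51% + 19.89% + 18% + 3.1752% = 44.5752%.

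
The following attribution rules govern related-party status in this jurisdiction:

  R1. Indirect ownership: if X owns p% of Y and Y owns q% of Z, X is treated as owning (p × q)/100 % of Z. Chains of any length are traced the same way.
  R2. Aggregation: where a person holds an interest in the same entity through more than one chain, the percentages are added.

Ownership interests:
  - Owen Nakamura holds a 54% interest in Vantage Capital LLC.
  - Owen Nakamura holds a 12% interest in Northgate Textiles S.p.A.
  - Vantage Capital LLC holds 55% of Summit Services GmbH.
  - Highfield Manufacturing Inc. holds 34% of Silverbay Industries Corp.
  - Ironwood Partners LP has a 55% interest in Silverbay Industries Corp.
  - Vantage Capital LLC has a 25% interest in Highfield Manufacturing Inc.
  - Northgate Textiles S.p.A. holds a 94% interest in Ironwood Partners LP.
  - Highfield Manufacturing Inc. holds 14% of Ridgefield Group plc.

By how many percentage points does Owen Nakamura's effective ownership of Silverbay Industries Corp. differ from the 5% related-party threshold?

Chain via Vantage Capital LLC → Highfield Manufacturing Inc. (R1): 54% × 25% × 34% = 4.59% of Silverbay Industries Corp.
Chain via Northgate Textiles S.p.A. → Ironwood Partners LP (R1): 12% × 94% × 55% = 6.204% of Silverbay Industries Corp.
Aggregating (R2): 4.59% + 6.204% = 10.794%.
10.794% exceeds the 5% threshold by 5.794 percentage points.

5.794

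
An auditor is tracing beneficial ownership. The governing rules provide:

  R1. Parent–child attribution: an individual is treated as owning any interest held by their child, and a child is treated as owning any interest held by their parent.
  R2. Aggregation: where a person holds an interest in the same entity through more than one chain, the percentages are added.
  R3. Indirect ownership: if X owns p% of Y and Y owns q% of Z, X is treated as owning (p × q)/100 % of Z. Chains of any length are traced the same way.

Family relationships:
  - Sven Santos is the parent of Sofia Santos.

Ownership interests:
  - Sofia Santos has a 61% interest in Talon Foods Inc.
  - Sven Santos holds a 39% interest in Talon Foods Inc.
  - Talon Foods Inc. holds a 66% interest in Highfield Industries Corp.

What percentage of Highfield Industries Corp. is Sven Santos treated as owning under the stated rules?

66%

By parent–child attribution (R1), Sven Santos is treated as also owning Sofia Santos's interest in Talon Foods Inc, giving 39% + 61% = 100%.
Chain via Talon Foods Inc. (R3): 100% × 66% = 66% of Highfield Industries Corp.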